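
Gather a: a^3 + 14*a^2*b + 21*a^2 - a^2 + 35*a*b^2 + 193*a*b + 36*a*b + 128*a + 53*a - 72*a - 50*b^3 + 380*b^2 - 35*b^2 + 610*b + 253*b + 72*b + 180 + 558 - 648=a^3 + a^2*(14*b + 20) + a*(35*b^2 + 229*b + 109) - 50*b^3 + 345*b^2 + 935*b + 90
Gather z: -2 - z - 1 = -z - 3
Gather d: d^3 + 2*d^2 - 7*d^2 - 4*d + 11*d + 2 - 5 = d^3 - 5*d^2 + 7*d - 3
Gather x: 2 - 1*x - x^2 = -x^2 - x + 2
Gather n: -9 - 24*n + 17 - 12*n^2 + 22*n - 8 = -12*n^2 - 2*n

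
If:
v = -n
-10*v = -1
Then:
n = -1/10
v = 1/10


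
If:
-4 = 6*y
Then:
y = -2/3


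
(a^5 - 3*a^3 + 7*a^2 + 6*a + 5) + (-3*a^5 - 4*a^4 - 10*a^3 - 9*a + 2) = -2*a^5 - 4*a^4 - 13*a^3 + 7*a^2 - 3*a + 7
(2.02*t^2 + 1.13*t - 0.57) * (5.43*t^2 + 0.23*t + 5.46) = 10.9686*t^4 + 6.6005*t^3 + 8.194*t^2 + 6.0387*t - 3.1122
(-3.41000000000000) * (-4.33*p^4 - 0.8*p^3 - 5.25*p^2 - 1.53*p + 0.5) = 14.7653*p^4 + 2.728*p^3 + 17.9025*p^2 + 5.2173*p - 1.705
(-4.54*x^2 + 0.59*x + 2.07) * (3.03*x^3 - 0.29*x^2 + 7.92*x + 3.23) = -13.7562*x^5 + 3.1043*x^4 - 29.8558*x^3 - 10.5917*x^2 + 18.3001*x + 6.6861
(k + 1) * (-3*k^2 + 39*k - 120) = -3*k^3 + 36*k^2 - 81*k - 120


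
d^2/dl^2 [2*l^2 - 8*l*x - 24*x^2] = 4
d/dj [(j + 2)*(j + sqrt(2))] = 2*j + sqrt(2) + 2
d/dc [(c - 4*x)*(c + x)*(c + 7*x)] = 3*c^2 + 8*c*x - 25*x^2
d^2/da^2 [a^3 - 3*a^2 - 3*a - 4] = 6*a - 6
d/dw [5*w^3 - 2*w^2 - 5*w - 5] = 15*w^2 - 4*w - 5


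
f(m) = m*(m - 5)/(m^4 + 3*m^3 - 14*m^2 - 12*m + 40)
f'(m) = m*(m - 5)*(-4*m^3 - 9*m^2 + 28*m + 12)/(m^4 + 3*m^3 - 14*m^2 - 12*m + 40)^2 + m/(m^4 + 3*m^3 - 14*m^2 - 12*m + 40) + (m - 5)/(m^4 + 3*m^3 - 14*m^2 - 12*m + 40) = 2*(-m^4 + 4*m^3 + 23*m^2 + 5*m + 50)/(m^7 + 8*m^6 - 3*m^5 - 114*m^4 - 24*m^3 + 528*m^2 + 80*m - 800)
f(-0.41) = 0.05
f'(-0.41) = -0.14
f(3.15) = -0.10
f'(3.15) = 0.24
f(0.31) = -0.04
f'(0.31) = -0.15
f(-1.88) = 2.29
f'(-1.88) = -20.23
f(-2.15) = -2.09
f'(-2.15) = -12.93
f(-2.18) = -1.76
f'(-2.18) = -8.97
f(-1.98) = 14.44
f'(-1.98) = -729.14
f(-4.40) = -0.70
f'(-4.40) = 0.89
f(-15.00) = 0.01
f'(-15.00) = 0.00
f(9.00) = 0.00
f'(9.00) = 0.00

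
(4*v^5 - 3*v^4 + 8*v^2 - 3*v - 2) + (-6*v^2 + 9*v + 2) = 4*v^5 - 3*v^4 + 2*v^2 + 6*v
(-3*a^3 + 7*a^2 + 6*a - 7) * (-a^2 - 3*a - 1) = 3*a^5 + 2*a^4 - 24*a^3 - 18*a^2 + 15*a + 7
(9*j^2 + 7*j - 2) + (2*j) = 9*j^2 + 9*j - 2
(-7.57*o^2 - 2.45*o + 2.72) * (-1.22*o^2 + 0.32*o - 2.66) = 9.2354*o^4 + 0.5666*o^3 + 16.0338*o^2 + 7.3874*o - 7.2352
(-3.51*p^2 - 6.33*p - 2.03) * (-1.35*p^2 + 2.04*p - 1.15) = 4.7385*p^4 + 1.3851*p^3 - 6.1362*p^2 + 3.1383*p + 2.3345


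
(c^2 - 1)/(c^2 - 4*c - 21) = (1 - c^2)/(-c^2 + 4*c + 21)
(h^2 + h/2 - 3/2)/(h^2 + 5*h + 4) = (2*h^2 + h - 3)/(2*(h^2 + 5*h + 4))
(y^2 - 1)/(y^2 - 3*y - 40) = (1 - y^2)/(-y^2 + 3*y + 40)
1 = 1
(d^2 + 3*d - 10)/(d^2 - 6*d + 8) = (d + 5)/(d - 4)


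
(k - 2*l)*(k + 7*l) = k^2 + 5*k*l - 14*l^2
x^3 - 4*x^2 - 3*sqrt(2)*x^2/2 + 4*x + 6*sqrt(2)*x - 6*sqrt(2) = (x - 2)^2*(x - 3*sqrt(2)/2)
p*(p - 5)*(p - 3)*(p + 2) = p^4 - 6*p^3 - p^2 + 30*p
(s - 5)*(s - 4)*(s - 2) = s^3 - 11*s^2 + 38*s - 40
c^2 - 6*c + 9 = (c - 3)^2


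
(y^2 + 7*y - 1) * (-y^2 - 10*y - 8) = -y^4 - 17*y^3 - 77*y^2 - 46*y + 8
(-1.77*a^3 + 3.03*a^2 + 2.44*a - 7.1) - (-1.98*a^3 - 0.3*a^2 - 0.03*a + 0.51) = 0.21*a^3 + 3.33*a^2 + 2.47*a - 7.61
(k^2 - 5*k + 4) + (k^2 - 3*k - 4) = 2*k^2 - 8*k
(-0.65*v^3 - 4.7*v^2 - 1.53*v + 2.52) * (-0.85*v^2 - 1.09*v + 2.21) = 0.5525*v^5 + 4.7035*v^4 + 4.987*v^3 - 10.8613*v^2 - 6.1281*v + 5.5692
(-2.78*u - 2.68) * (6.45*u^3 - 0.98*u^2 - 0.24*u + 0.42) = -17.931*u^4 - 14.5616*u^3 + 3.2936*u^2 - 0.5244*u - 1.1256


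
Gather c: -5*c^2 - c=-5*c^2 - c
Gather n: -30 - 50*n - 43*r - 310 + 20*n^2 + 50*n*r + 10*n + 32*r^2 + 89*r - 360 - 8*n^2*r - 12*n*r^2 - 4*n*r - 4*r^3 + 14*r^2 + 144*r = n^2*(20 - 8*r) + n*(-12*r^2 + 46*r - 40) - 4*r^3 + 46*r^2 + 190*r - 700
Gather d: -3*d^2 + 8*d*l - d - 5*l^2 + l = -3*d^2 + d*(8*l - 1) - 5*l^2 + l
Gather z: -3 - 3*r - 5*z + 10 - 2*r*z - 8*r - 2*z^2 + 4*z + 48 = -11*r - 2*z^2 + z*(-2*r - 1) + 55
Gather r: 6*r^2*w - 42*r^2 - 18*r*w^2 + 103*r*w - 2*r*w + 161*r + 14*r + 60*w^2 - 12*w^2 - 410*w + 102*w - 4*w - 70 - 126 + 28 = r^2*(6*w - 42) + r*(-18*w^2 + 101*w + 175) + 48*w^2 - 312*w - 168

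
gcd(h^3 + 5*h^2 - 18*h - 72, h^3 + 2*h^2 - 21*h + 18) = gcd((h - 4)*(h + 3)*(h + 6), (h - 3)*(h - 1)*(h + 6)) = h + 6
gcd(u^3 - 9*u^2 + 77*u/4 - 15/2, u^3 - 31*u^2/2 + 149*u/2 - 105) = u^2 - 17*u/2 + 15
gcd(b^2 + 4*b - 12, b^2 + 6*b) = b + 6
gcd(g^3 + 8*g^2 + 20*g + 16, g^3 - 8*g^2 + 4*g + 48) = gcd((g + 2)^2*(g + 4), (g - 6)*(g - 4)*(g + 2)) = g + 2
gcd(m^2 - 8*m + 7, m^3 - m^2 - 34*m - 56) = m - 7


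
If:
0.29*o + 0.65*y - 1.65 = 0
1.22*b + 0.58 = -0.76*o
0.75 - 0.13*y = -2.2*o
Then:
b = -0.36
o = -0.19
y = 2.62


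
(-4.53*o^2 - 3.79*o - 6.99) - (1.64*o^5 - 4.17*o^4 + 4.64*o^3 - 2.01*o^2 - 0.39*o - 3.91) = -1.64*o^5 + 4.17*o^4 - 4.64*o^3 - 2.52*o^2 - 3.4*o - 3.08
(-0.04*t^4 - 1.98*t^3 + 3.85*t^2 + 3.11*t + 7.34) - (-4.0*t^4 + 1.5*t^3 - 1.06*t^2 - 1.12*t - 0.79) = 3.96*t^4 - 3.48*t^3 + 4.91*t^2 + 4.23*t + 8.13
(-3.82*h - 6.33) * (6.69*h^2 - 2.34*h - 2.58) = -25.5558*h^3 - 33.4089*h^2 + 24.6678*h + 16.3314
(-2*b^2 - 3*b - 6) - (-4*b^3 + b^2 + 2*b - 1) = 4*b^3 - 3*b^2 - 5*b - 5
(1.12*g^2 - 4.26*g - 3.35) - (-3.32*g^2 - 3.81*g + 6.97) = 4.44*g^2 - 0.45*g - 10.32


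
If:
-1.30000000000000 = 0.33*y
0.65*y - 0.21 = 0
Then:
No Solution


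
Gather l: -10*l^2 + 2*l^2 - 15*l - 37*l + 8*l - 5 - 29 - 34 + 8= -8*l^2 - 44*l - 60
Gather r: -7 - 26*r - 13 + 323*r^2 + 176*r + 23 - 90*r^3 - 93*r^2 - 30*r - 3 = -90*r^3 + 230*r^2 + 120*r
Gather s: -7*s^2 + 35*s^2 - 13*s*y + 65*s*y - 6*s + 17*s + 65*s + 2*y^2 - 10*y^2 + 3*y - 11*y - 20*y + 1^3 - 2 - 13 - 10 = 28*s^2 + s*(52*y + 76) - 8*y^2 - 28*y - 24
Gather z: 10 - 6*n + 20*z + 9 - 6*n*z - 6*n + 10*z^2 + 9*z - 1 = -12*n + 10*z^2 + z*(29 - 6*n) + 18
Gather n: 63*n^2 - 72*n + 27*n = 63*n^2 - 45*n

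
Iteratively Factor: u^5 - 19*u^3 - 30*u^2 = (u)*(u^4 - 19*u^2 - 30*u) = u*(u + 2)*(u^3 - 2*u^2 - 15*u) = u*(u + 2)*(u + 3)*(u^2 - 5*u) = u^2*(u + 2)*(u + 3)*(u - 5)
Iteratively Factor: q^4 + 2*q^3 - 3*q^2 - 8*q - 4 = (q + 1)*(q^3 + q^2 - 4*q - 4) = (q + 1)^2*(q^2 - 4) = (q - 2)*(q + 1)^2*(q + 2)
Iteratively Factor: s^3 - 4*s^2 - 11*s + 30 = (s - 2)*(s^2 - 2*s - 15) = (s - 5)*(s - 2)*(s + 3)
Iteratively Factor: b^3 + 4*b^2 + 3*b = (b)*(b^2 + 4*b + 3) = b*(b + 1)*(b + 3)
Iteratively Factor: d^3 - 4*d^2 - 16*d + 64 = (d - 4)*(d^2 - 16) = (d - 4)*(d + 4)*(d - 4)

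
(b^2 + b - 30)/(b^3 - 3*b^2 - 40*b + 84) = (b - 5)/(b^2 - 9*b + 14)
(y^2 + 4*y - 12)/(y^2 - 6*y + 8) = (y + 6)/(y - 4)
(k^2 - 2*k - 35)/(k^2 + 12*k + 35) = (k - 7)/(k + 7)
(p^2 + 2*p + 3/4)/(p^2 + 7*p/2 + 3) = (p + 1/2)/(p + 2)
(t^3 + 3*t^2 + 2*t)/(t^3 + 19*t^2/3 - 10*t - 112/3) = 3*t*(t + 1)/(3*t^2 + 13*t - 56)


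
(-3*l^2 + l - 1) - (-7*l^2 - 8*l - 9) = 4*l^2 + 9*l + 8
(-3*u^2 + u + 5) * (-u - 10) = 3*u^3 + 29*u^2 - 15*u - 50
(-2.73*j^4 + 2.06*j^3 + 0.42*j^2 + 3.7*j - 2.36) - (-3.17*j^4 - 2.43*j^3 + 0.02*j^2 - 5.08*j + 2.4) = 0.44*j^4 + 4.49*j^3 + 0.4*j^2 + 8.78*j - 4.76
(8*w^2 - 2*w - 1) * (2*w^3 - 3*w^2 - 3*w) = 16*w^5 - 28*w^4 - 20*w^3 + 9*w^2 + 3*w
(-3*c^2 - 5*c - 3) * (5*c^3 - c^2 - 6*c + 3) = -15*c^5 - 22*c^4 + 8*c^3 + 24*c^2 + 3*c - 9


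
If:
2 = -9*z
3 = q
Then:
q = 3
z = -2/9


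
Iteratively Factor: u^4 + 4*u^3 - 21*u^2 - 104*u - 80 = (u + 1)*(u^3 + 3*u^2 - 24*u - 80) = (u + 1)*(u + 4)*(u^2 - u - 20) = (u - 5)*(u + 1)*(u + 4)*(u + 4)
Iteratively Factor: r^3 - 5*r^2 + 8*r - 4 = (r - 1)*(r^2 - 4*r + 4) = (r - 2)*(r - 1)*(r - 2)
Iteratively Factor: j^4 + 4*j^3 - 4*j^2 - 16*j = (j + 2)*(j^3 + 2*j^2 - 8*j) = (j + 2)*(j + 4)*(j^2 - 2*j) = (j - 2)*(j + 2)*(j + 4)*(j)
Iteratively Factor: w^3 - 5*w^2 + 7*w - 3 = (w - 1)*(w^2 - 4*w + 3) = (w - 1)^2*(w - 3)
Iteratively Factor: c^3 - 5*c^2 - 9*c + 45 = (c + 3)*(c^2 - 8*c + 15) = (c - 5)*(c + 3)*(c - 3)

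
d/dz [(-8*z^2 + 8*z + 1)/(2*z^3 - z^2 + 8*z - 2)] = 2*(8*z^4 - 16*z^3 - 31*z^2 + 17*z - 12)/(4*z^6 - 4*z^5 + 33*z^4 - 24*z^3 + 68*z^2 - 32*z + 4)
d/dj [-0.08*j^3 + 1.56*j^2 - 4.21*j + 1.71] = -0.24*j^2 + 3.12*j - 4.21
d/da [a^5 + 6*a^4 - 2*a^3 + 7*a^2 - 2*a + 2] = 5*a^4 + 24*a^3 - 6*a^2 + 14*a - 2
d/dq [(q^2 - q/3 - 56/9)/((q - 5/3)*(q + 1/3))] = 9*(-9*q^2 + 102*q - 73)/(81*q^4 - 216*q^3 + 54*q^2 + 120*q + 25)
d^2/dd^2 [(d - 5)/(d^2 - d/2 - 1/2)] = 4*((5 - d)*(4*d - 1)^2 + (11 - 6*d)*(-2*d^2 + d + 1))/(-2*d^2 + d + 1)^3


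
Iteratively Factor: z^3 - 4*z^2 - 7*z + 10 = (z - 1)*(z^2 - 3*z - 10) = (z - 5)*(z - 1)*(z + 2)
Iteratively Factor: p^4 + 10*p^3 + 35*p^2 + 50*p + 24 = (p + 2)*(p^3 + 8*p^2 + 19*p + 12) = (p + 1)*(p + 2)*(p^2 + 7*p + 12) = (p + 1)*(p + 2)*(p + 3)*(p + 4)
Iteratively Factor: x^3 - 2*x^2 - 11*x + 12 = (x - 1)*(x^2 - x - 12) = (x - 1)*(x + 3)*(x - 4)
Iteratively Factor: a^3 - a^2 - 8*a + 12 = (a - 2)*(a^2 + a - 6) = (a - 2)^2*(a + 3)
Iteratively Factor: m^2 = (m)*(m)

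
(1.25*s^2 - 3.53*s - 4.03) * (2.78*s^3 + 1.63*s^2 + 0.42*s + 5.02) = 3.475*s^5 - 7.7759*s^4 - 16.4323*s^3 - 1.7765*s^2 - 19.4132*s - 20.2306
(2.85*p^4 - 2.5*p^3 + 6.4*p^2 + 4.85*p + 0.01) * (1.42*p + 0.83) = 4.047*p^5 - 1.1845*p^4 + 7.013*p^3 + 12.199*p^2 + 4.0397*p + 0.0083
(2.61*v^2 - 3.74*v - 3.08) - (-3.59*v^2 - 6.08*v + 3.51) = 6.2*v^2 + 2.34*v - 6.59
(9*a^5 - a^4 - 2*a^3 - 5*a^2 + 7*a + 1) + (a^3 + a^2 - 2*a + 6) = 9*a^5 - a^4 - a^3 - 4*a^2 + 5*a + 7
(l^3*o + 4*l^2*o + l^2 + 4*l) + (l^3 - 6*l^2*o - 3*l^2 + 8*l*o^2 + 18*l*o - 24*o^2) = l^3*o + l^3 - 2*l^2*o - 2*l^2 + 8*l*o^2 + 18*l*o + 4*l - 24*o^2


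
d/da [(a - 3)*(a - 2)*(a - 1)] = 3*a^2 - 12*a + 11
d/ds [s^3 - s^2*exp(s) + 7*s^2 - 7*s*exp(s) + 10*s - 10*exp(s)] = -s^2*exp(s) + 3*s^2 - 9*s*exp(s) + 14*s - 17*exp(s) + 10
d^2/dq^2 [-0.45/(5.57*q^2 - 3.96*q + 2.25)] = (27.92241*q^2 - 19.85148*q - 0.45*(11.14*q - 3.96)*(22.28*q - 7.92) + 11.27925)/(5.57*q^2 - 3.96*q + 2.25)^3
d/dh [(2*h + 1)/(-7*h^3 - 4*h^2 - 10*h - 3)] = (28*h^3 + 29*h^2 + 8*h + 4)/(49*h^6 + 56*h^5 + 156*h^4 + 122*h^3 + 124*h^2 + 60*h + 9)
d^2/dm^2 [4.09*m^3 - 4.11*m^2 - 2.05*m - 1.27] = 24.54*m - 8.22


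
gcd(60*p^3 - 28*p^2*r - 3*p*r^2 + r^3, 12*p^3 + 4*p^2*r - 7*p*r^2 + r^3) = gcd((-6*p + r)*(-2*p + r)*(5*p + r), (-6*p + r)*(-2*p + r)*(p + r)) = 12*p^2 - 8*p*r + r^2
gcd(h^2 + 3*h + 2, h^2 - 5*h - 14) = h + 2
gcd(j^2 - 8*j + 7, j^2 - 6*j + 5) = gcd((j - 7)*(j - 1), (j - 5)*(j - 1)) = j - 1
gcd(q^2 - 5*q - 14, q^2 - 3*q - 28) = q - 7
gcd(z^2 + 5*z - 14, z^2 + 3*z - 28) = z + 7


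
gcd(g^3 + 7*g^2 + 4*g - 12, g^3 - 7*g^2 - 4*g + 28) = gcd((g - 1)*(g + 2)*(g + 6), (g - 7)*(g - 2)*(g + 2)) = g + 2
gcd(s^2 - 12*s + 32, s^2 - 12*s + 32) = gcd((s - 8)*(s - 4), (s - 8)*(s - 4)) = s^2 - 12*s + 32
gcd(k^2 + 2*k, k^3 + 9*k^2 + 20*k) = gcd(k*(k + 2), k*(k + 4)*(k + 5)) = k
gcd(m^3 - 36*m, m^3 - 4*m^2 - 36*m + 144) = m^2 - 36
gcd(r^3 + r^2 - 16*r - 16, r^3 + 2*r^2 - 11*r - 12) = r^2 + 5*r + 4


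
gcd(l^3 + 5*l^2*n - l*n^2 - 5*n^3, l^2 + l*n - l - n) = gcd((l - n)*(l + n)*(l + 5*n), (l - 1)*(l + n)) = l + n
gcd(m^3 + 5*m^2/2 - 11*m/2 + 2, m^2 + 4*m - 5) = m - 1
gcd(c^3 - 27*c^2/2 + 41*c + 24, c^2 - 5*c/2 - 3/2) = c + 1/2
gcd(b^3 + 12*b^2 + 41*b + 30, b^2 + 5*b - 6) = b + 6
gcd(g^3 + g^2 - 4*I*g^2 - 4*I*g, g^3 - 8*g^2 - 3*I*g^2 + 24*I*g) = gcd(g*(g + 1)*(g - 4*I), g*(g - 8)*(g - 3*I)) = g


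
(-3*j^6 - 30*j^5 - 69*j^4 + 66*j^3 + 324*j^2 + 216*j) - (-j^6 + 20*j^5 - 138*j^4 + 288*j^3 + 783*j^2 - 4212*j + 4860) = -2*j^6 - 50*j^5 + 69*j^4 - 222*j^3 - 459*j^2 + 4428*j - 4860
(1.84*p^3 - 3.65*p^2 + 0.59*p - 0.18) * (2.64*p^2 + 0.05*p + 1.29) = 4.8576*p^5 - 9.544*p^4 + 3.7487*p^3 - 5.1542*p^2 + 0.7521*p - 0.2322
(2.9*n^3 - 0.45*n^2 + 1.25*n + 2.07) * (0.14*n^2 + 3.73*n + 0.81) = 0.406*n^5 + 10.754*n^4 + 0.8455*n^3 + 4.5878*n^2 + 8.7336*n + 1.6767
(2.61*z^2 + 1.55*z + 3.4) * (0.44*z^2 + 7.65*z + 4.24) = 1.1484*z^4 + 20.6485*z^3 + 24.4199*z^2 + 32.582*z + 14.416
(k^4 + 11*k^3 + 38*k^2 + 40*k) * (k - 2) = k^5 + 9*k^4 + 16*k^3 - 36*k^2 - 80*k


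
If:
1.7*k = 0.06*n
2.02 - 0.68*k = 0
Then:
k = 2.97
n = 84.17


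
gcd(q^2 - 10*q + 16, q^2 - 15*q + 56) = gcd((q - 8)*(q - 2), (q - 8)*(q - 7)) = q - 8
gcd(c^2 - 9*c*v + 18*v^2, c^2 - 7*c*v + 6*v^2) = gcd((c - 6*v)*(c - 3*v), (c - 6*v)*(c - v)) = -c + 6*v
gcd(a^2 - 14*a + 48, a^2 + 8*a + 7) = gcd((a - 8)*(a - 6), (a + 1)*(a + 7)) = 1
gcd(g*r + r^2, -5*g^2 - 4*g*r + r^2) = g + r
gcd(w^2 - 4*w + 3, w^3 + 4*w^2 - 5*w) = w - 1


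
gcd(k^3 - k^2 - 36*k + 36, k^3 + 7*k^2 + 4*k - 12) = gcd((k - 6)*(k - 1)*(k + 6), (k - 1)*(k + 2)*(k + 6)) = k^2 + 5*k - 6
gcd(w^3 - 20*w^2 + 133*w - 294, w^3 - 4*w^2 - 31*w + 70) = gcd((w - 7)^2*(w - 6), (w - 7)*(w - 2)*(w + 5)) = w - 7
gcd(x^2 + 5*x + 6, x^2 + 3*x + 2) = x + 2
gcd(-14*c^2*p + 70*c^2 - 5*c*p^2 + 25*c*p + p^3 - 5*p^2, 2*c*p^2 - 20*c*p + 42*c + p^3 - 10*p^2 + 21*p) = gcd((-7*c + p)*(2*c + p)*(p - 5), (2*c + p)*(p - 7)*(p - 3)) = 2*c + p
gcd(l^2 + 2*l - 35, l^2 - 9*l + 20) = l - 5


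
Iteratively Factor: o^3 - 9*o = (o - 3)*(o^2 + 3*o) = (o - 3)*(o + 3)*(o)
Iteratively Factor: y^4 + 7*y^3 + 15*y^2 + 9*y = (y)*(y^3 + 7*y^2 + 15*y + 9) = y*(y + 1)*(y^2 + 6*y + 9) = y*(y + 1)*(y + 3)*(y + 3)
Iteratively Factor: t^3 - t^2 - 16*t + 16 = (t - 1)*(t^2 - 16) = (t - 1)*(t + 4)*(t - 4)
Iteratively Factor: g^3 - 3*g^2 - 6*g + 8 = (g - 1)*(g^2 - 2*g - 8) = (g - 4)*(g - 1)*(g + 2)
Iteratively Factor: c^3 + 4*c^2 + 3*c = (c + 3)*(c^2 + c) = c*(c + 3)*(c + 1)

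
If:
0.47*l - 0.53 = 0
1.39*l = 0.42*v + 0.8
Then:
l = 1.13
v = 1.83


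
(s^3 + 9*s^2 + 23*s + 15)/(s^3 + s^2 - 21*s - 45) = (s^2 + 6*s + 5)/(s^2 - 2*s - 15)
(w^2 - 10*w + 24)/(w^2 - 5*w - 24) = (-w^2 + 10*w - 24)/(-w^2 + 5*w + 24)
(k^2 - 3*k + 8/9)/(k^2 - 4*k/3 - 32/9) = (3*k - 1)/(3*k + 4)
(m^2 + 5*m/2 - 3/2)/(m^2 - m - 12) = (m - 1/2)/(m - 4)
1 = 1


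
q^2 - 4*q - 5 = (q - 5)*(q + 1)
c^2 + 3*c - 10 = (c - 2)*(c + 5)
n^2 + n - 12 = (n - 3)*(n + 4)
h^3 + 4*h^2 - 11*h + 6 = (h - 1)^2*(h + 6)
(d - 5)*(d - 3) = d^2 - 8*d + 15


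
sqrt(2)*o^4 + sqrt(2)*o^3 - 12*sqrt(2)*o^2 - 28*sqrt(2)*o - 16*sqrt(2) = (o - 4)*(o + 2)^2*(sqrt(2)*o + sqrt(2))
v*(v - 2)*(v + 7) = v^3 + 5*v^2 - 14*v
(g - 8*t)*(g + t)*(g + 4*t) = g^3 - 3*g^2*t - 36*g*t^2 - 32*t^3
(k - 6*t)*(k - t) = k^2 - 7*k*t + 6*t^2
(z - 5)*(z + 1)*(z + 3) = z^3 - z^2 - 17*z - 15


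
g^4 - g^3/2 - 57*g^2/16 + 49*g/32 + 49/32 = (g - 7/4)*(g - 1)*(g + 1/2)*(g + 7/4)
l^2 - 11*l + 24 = (l - 8)*(l - 3)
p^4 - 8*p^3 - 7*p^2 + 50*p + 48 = (p - 8)*(p - 3)*(p + 1)*(p + 2)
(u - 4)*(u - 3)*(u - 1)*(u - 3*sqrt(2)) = u^4 - 8*u^3 - 3*sqrt(2)*u^3 + 19*u^2 + 24*sqrt(2)*u^2 - 57*sqrt(2)*u - 12*u + 36*sqrt(2)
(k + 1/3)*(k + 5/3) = k^2 + 2*k + 5/9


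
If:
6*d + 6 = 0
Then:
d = -1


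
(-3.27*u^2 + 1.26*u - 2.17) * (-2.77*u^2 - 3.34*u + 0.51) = 9.0579*u^4 + 7.4316*u^3 + 0.134799999999999*u^2 + 7.8904*u - 1.1067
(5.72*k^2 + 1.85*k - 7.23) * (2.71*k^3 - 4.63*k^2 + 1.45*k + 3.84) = 15.5012*k^5 - 21.4701*k^4 - 19.8648*k^3 + 58.1222*k^2 - 3.3795*k - 27.7632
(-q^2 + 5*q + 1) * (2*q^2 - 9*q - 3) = -2*q^4 + 19*q^3 - 40*q^2 - 24*q - 3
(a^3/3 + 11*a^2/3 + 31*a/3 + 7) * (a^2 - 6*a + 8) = a^5/3 + 5*a^4/3 - 9*a^3 - 77*a^2/3 + 122*a/3 + 56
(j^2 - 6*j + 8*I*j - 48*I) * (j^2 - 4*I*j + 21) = j^4 - 6*j^3 + 4*I*j^3 + 53*j^2 - 24*I*j^2 - 318*j + 168*I*j - 1008*I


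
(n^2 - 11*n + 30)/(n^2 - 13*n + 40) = (n - 6)/(n - 8)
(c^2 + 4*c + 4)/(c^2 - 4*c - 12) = (c + 2)/(c - 6)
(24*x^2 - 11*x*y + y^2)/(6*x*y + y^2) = (24*x^2 - 11*x*y + y^2)/(y*(6*x + y))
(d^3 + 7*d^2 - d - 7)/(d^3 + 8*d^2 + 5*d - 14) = (d + 1)/(d + 2)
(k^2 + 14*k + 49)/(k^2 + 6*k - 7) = (k + 7)/(k - 1)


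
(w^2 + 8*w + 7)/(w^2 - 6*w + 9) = (w^2 + 8*w + 7)/(w^2 - 6*w + 9)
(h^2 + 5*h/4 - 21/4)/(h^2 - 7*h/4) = (h + 3)/h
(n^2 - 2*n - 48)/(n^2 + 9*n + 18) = (n - 8)/(n + 3)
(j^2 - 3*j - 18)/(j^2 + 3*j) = (j - 6)/j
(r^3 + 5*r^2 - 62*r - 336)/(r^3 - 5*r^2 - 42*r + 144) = (r + 7)/(r - 3)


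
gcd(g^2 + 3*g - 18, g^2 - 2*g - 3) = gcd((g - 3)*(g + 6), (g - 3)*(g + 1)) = g - 3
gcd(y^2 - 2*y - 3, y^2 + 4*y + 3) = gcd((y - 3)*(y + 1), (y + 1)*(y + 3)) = y + 1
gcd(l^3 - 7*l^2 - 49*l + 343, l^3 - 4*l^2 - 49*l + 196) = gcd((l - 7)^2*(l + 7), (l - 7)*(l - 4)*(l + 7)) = l^2 - 49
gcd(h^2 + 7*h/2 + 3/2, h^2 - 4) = 1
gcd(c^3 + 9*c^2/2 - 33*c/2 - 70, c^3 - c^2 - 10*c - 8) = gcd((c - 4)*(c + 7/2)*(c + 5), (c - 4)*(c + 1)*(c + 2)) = c - 4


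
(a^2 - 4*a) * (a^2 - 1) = a^4 - 4*a^3 - a^2 + 4*a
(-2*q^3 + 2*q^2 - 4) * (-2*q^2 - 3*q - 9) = 4*q^5 + 2*q^4 + 12*q^3 - 10*q^2 + 12*q + 36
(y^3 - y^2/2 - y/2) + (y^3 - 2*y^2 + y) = 2*y^3 - 5*y^2/2 + y/2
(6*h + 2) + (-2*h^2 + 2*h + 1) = -2*h^2 + 8*h + 3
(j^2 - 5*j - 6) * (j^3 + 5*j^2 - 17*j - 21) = j^5 - 48*j^3 + 34*j^2 + 207*j + 126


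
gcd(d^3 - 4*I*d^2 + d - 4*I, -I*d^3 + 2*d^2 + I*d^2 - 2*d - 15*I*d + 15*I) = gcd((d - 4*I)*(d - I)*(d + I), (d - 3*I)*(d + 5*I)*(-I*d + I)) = 1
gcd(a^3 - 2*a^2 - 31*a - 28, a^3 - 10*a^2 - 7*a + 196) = a^2 - 3*a - 28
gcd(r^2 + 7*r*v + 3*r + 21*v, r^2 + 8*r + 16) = 1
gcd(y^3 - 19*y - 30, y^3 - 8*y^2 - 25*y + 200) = y - 5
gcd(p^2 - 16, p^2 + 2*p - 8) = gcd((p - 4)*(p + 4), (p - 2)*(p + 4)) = p + 4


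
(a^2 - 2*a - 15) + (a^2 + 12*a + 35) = 2*a^2 + 10*a + 20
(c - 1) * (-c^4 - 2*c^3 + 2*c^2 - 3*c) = -c^5 - c^4 + 4*c^3 - 5*c^2 + 3*c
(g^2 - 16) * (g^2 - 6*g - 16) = g^4 - 6*g^3 - 32*g^2 + 96*g + 256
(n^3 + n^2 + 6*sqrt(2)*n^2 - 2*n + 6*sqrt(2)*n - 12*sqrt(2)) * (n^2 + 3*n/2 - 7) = n^5 + 5*n^4/2 + 6*sqrt(2)*n^4 - 15*n^3/2 + 15*sqrt(2)*n^3 - 45*sqrt(2)*n^2 - 10*n^2 - 60*sqrt(2)*n + 14*n + 84*sqrt(2)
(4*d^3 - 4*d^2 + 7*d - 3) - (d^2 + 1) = 4*d^3 - 5*d^2 + 7*d - 4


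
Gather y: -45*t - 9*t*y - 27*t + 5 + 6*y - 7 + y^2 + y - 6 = -72*t + y^2 + y*(7 - 9*t) - 8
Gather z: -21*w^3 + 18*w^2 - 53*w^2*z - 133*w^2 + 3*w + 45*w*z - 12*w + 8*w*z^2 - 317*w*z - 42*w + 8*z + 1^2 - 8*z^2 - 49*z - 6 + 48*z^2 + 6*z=-21*w^3 - 115*w^2 - 51*w + z^2*(8*w + 40) + z*(-53*w^2 - 272*w - 35) - 5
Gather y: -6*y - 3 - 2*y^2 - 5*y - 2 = -2*y^2 - 11*y - 5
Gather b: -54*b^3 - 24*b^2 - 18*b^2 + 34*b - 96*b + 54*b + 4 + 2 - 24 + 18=-54*b^3 - 42*b^2 - 8*b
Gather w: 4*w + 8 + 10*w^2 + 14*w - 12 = 10*w^2 + 18*w - 4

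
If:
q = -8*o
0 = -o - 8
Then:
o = -8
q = 64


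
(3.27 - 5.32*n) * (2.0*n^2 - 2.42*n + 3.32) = -10.64*n^3 + 19.4144*n^2 - 25.5758*n + 10.8564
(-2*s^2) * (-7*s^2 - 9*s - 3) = 14*s^4 + 18*s^3 + 6*s^2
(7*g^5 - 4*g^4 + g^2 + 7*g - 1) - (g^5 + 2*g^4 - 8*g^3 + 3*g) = 6*g^5 - 6*g^4 + 8*g^3 + g^2 + 4*g - 1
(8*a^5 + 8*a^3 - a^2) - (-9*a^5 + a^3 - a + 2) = 17*a^5 + 7*a^3 - a^2 + a - 2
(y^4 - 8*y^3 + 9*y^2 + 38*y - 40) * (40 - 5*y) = -5*y^5 + 80*y^4 - 365*y^3 + 170*y^2 + 1720*y - 1600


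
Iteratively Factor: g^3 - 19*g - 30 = (g + 3)*(g^2 - 3*g - 10) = (g - 5)*(g + 3)*(g + 2)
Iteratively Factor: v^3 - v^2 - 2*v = (v + 1)*(v^2 - 2*v) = (v - 2)*(v + 1)*(v)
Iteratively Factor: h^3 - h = (h + 1)*(h^2 - h) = (h - 1)*(h + 1)*(h)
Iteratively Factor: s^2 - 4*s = (s)*(s - 4)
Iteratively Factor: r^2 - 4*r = (r - 4)*(r)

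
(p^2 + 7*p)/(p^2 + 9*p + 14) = p/(p + 2)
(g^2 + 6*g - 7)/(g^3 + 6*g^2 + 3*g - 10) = (g + 7)/(g^2 + 7*g + 10)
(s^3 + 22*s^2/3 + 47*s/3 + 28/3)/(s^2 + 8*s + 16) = (3*s^2 + 10*s + 7)/(3*(s + 4))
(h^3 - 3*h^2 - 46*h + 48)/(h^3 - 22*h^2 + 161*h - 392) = (h^2 + 5*h - 6)/(h^2 - 14*h + 49)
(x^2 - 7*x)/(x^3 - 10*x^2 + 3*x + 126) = x/(x^2 - 3*x - 18)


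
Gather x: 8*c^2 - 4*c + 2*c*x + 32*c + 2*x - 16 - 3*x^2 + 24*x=8*c^2 + 28*c - 3*x^2 + x*(2*c + 26) - 16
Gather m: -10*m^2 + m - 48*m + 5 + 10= -10*m^2 - 47*m + 15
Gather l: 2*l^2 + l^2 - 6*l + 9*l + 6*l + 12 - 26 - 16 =3*l^2 + 9*l - 30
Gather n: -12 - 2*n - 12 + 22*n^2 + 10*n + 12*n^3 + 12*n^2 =12*n^3 + 34*n^2 + 8*n - 24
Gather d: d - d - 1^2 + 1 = 0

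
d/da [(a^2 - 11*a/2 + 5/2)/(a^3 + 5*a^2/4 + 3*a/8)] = 4*(-16*a^4 + 176*a^3 - 4*a^2 - 100*a - 15)/(a^2*(64*a^4 + 160*a^3 + 148*a^2 + 60*a + 9))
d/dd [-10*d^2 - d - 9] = -20*d - 1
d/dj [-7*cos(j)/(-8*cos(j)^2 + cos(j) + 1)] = 7*(9 - 8*sin(j)^2)*sin(j)/(-8*cos(j)^2 + cos(j) + 1)^2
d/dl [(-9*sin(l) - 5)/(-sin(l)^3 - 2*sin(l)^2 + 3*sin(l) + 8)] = -(18*sin(l)^3 + 33*sin(l)^2 + 20*sin(l) + 57)*cos(l)/(sin(l)^3 + 2*sin(l)^2 - 3*sin(l) - 8)^2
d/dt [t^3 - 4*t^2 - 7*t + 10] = 3*t^2 - 8*t - 7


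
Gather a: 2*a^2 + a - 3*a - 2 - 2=2*a^2 - 2*a - 4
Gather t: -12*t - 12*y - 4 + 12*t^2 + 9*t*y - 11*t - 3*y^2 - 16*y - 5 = 12*t^2 + t*(9*y - 23) - 3*y^2 - 28*y - 9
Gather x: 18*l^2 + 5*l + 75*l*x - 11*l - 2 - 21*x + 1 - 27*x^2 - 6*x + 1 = 18*l^2 - 6*l - 27*x^2 + x*(75*l - 27)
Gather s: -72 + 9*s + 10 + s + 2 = 10*s - 60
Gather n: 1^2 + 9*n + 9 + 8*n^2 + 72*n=8*n^2 + 81*n + 10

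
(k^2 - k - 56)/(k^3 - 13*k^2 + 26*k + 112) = (k + 7)/(k^2 - 5*k - 14)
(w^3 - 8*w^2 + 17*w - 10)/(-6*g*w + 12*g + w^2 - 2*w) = (w^2 - 6*w + 5)/(-6*g + w)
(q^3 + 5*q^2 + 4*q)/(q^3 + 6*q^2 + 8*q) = (q + 1)/(q + 2)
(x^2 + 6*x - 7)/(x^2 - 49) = (x - 1)/(x - 7)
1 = 1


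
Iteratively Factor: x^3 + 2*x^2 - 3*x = (x)*(x^2 + 2*x - 3) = x*(x - 1)*(x + 3)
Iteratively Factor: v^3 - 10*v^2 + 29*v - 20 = (v - 4)*(v^2 - 6*v + 5) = (v - 4)*(v - 1)*(v - 5)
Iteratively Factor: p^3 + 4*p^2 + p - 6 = (p + 3)*(p^2 + p - 2) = (p - 1)*(p + 3)*(p + 2)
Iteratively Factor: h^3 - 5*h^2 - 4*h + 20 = (h - 5)*(h^2 - 4) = (h - 5)*(h + 2)*(h - 2)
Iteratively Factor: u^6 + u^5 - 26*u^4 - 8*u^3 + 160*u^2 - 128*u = (u - 4)*(u^5 + 5*u^4 - 6*u^3 - 32*u^2 + 32*u) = (u - 4)*(u - 2)*(u^4 + 7*u^3 + 8*u^2 - 16*u) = (u - 4)*(u - 2)*(u + 4)*(u^3 + 3*u^2 - 4*u) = (u - 4)*(u - 2)*(u - 1)*(u + 4)*(u^2 + 4*u) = u*(u - 4)*(u - 2)*(u - 1)*(u + 4)*(u + 4)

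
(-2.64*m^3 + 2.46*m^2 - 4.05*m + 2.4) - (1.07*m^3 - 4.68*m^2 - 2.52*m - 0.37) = -3.71*m^3 + 7.14*m^2 - 1.53*m + 2.77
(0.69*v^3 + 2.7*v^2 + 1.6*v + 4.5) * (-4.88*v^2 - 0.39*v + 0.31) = -3.3672*v^5 - 13.4451*v^4 - 8.6471*v^3 - 21.747*v^2 - 1.259*v + 1.395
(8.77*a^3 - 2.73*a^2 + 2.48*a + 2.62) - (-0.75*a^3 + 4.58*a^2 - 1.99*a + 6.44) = 9.52*a^3 - 7.31*a^2 + 4.47*a - 3.82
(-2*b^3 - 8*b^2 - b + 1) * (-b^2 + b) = 2*b^5 + 6*b^4 - 7*b^3 - 2*b^2 + b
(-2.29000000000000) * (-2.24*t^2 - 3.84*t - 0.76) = 5.1296*t^2 + 8.7936*t + 1.7404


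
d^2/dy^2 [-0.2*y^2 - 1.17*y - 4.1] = -0.400000000000000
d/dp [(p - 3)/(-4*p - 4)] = -1/(p^2 + 2*p + 1)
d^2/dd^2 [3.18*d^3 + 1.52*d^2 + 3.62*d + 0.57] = 19.08*d + 3.04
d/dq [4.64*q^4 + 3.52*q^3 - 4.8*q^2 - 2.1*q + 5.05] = 18.56*q^3 + 10.56*q^2 - 9.6*q - 2.1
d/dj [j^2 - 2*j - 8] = 2*j - 2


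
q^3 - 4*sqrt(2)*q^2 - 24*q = q*(q - 6*sqrt(2))*(q + 2*sqrt(2))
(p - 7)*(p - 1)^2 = p^3 - 9*p^2 + 15*p - 7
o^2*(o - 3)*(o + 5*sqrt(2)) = o^4 - 3*o^3 + 5*sqrt(2)*o^3 - 15*sqrt(2)*o^2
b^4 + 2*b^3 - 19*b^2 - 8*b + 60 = (b - 3)*(b - 2)*(b + 2)*(b + 5)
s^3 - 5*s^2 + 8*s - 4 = (s - 2)^2*(s - 1)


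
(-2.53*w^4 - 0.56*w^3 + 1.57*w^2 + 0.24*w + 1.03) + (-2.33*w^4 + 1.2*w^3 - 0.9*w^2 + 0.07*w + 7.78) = -4.86*w^4 + 0.64*w^3 + 0.67*w^2 + 0.31*w + 8.81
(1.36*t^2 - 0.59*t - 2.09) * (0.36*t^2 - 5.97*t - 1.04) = 0.4896*t^4 - 8.3316*t^3 + 1.3555*t^2 + 13.0909*t + 2.1736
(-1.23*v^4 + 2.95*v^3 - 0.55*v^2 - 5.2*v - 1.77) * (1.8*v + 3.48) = -2.214*v^5 + 1.0296*v^4 + 9.276*v^3 - 11.274*v^2 - 21.282*v - 6.1596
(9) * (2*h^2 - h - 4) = 18*h^2 - 9*h - 36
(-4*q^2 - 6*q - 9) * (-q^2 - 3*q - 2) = 4*q^4 + 18*q^3 + 35*q^2 + 39*q + 18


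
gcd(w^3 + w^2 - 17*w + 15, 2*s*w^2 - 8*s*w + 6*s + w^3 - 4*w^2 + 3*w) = w^2 - 4*w + 3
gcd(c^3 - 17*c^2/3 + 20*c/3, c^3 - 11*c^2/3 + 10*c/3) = c^2 - 5*c/3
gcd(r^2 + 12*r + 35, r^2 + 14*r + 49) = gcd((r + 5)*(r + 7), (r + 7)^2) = r + 7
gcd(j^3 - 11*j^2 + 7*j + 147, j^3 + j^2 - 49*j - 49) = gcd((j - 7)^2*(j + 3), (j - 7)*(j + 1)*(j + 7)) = j - 7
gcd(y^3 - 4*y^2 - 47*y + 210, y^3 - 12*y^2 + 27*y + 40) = y - 5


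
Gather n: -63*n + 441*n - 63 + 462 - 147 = 378*n + 252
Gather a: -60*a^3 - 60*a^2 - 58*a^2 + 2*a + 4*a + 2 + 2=-60*a^3 - 118*a^2 + 6*a + 4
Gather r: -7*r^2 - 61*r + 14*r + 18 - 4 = -7*r^2 - 47*r + 14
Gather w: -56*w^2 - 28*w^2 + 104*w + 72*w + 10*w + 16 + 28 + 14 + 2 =-84*w^2 + 186*w + 60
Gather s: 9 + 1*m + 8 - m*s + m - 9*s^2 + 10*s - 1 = 2*m - 9*s^2 + s*(10 - m) + 16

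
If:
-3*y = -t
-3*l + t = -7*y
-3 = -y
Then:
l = 10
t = 9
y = 3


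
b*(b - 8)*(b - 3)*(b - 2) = b^4 - 13*b^3 + 46*b^2 - 48*b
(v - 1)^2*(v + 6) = v^3 + 4*v^2 - 11*v + 6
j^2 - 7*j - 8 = (j - 8)*(j + 1)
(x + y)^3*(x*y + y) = x^4*y + 3*x^3*y^2 + x^3*y + 3*x^2*y^3 + 3*x^2*y^2 + x*y^4 + 3*x*y^3 + y^4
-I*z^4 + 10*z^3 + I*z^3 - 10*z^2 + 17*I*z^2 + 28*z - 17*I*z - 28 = (z - I)*(z + 4*I)*(z + 7*I)*(-I*z + I)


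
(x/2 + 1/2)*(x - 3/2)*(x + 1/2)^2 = x^4/2 + x^3/4 - 7*x^2/8 - 13*x/16 - 3/16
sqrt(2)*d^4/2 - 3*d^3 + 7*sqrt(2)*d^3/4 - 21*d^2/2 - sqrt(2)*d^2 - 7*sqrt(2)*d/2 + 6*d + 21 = (d + 7/2)*(d - 3*sqrt(2))*(d - sqrt(2))*(sqrt(2)*d/2 + 1)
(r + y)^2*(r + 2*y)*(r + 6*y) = r^4 + 10*r^3*y + 29*r^2*y^2 + 32*r*y^3 + 12*y^4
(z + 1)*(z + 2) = z^2 + 3*z + 2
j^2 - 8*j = j*(j - 8)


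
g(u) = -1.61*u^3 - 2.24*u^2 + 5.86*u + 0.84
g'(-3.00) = -24.17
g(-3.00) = 6.57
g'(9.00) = -425.69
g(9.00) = -1301.55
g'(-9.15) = -357.53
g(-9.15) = 993.04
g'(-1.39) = 2.76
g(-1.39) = -7.31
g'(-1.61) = 0.55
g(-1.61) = -7.68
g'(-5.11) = -97.37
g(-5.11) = 127.23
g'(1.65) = -14.68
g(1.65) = -2.82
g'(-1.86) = -2.52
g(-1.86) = -7.45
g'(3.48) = -68.22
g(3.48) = -73.75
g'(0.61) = 1.33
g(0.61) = 3.22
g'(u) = -4.83*u^2 - 4.48*u + 5.86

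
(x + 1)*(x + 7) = x^2 + 8*x + 7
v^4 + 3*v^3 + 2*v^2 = v^2*(v + 1)*(v + 2)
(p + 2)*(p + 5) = p^2 + 7*p + 10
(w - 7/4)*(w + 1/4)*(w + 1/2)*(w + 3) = w^4 + 2*w^3 - 67*w^2/16 - 121*w/32 - 21/32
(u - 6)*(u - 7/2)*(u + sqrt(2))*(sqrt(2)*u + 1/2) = sqrt(2)*u^4 - 19*sqrt(2)*u^3/2 + 5*u^3/2 - 95*u^2/4 + 43*sqrt(2)*u^2/2 - 19*sqrt(2)*u/4 + 105*u/2 + 21*sqrt(2)/2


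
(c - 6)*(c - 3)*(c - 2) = c^3 - 11*c^2 + 36*c - 36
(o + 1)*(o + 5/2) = o^2 + 7*o/2 + 5/2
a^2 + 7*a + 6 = (a + 1)*(a + 6)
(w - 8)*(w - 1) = w^2 - 9*w + 8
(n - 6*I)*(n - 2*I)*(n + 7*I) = n^3 - I*n^2 + 44*n - 84*I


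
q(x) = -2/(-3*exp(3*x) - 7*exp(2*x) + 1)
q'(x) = -2*(9*exp(3*x) + 14*exp(2*x))/(-3*exp(3*x) - 7*exp(2*x) + 1)^2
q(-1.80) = -2.52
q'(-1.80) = -1.34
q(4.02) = 0.00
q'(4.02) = -0.00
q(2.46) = 0.00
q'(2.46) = -0.00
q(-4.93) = -2.00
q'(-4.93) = -0.00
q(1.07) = 0.02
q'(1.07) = -0.04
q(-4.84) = -2.00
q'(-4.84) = -0.00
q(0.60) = 0.05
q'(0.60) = -0.12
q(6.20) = 0.00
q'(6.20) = -0.00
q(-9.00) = -2.00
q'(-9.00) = 0.00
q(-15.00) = -2.00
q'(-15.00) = 0.00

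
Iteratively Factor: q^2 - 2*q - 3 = (q - 3)*(q + 1)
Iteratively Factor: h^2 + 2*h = (h)*(h + 2)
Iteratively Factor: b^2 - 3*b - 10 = (b + 2)*(b - 5)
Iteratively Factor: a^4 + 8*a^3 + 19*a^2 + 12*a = (a + 1)*(a^3 + 7*a^2 + 12*a) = a*(a + 1)*(a^2 + 7*a + 12) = a*(a + 1)*(a + 3)*(a + 4)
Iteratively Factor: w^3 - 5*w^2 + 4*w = (w - 4)*(w^2 - w) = w*(w - 4)*(w - 1)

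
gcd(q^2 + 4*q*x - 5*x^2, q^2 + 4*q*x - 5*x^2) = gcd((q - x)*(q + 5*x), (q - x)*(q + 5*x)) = -q^2 - 4*q*x + 5*x^2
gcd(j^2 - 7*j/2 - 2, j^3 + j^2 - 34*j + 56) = j - 4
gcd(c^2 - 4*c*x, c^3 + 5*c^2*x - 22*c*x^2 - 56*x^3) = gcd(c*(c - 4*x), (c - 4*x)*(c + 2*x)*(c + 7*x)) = -c + 4*x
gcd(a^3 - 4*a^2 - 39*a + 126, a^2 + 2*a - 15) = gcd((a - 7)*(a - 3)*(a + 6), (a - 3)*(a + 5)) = a - 3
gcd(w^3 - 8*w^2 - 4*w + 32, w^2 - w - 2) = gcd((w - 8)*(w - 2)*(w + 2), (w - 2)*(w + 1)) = w - 2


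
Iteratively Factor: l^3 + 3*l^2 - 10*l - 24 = (l + 4)*(l^2 - l - 6) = (l - 3)*(l + 4)*(l + 2)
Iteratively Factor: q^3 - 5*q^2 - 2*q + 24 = (q + 2)*(q^2 - 7*q + 12) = (q - 3)*(q + 2)*(q - 4)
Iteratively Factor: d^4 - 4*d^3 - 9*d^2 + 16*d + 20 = (d - 2)*(d^3 - 2*d^2 - 13*d - 10) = (d - 5)*(d - 2)*(d^2 + 3*d + 2) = (d - 5)*(d - 2)*(d + 1)*(d + 2)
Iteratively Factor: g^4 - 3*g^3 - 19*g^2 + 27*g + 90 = (g + 3)*(g^3 - 6*g^2 - g + 30) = (g + 2)*(g + 3)*(g^2 - 8*g + 15) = (g - 3)*(g + 2)*(g + 3)*(g - 5)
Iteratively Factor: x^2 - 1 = (x + 1)*(x - 1)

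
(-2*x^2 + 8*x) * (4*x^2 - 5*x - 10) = -8*x^4 + 42*x^3 - 20*x^2 - 80*x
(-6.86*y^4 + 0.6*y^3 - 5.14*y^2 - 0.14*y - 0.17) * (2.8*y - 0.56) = -19.208*y^5 + 5.5216*y^4 - 14.728*y^3 + 2.4864*y^2 - 0.3976*y + 0.0952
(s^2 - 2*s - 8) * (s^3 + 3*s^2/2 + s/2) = s^5 - s^4/2 - 21*s^3/2 - 13*s^2 - 4*s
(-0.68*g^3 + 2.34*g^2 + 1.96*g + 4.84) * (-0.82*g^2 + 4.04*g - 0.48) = 0.5576*g^5 - 4.666*g^4 + 8.1728*g^3 + 2.8264*g^2 + 18.6128*g - 2.3232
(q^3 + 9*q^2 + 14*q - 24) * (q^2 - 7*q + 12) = q^5 + 2*q^4 - 37*q^3 - 14*q^2 + 336*q - 288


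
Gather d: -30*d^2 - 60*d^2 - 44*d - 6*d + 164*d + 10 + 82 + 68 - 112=-90*d^2 + 114*d + 48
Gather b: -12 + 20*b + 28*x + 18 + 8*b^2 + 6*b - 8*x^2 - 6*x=8*b^2 + 26*b - 8*x^2 + 22*x + 6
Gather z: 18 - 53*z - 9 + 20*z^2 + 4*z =20*z^2 - 49*z + 9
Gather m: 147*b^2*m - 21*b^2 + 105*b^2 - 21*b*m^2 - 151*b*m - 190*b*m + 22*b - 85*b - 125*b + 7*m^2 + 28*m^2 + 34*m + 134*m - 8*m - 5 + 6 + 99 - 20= 84*b^2 - 188*b + m^2*(35 - 21*b) + m*(147*b^2 - 341*b + 160) + 80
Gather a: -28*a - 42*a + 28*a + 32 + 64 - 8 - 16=72 - 42*a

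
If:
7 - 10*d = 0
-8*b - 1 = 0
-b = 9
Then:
No Solution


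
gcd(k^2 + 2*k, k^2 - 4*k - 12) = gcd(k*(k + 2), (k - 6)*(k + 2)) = k + 2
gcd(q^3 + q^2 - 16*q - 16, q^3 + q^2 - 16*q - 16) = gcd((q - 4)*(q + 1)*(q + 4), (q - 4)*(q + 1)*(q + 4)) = q^3 + q^2 - 16*q - 16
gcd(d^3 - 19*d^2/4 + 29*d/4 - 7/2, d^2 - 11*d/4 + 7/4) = d^2 - 11*d/4 + 7/4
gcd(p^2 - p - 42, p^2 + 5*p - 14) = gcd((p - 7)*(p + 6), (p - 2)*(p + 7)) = 1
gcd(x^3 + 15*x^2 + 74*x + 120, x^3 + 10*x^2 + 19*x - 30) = x^2 + 11*x + 30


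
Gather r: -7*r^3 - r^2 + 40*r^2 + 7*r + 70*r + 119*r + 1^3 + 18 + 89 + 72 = -7*r^3 + 39*r^2 + 196*r + 180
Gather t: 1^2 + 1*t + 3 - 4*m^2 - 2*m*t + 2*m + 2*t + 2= -4*m^2 + 2*m + t*(3 - 2*m) + 6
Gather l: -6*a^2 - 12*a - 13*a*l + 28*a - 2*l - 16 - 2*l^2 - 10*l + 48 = -6*a^2 + 16*a - 2*l^2 + l*(-13*a - 12) + 32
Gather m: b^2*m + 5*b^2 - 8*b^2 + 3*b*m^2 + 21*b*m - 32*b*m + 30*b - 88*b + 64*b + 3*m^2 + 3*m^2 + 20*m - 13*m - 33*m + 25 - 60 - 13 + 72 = -3*b^2 + 6*b + m^2*(3*b + 6) + m*(b^2 - 11*b - 26) + 24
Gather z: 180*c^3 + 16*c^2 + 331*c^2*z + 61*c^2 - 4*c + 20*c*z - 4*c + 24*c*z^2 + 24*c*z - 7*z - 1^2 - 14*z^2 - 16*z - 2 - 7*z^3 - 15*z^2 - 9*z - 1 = 180*c^3 + 77*c^2 - 8*c - 7*z^3 + z^2*(24*c - 29) + z*(331*c^2 + 44*c - 32) - 4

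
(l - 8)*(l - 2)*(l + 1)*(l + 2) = l^4 - 7*l^3 - 12*l^2 + 28*l + 32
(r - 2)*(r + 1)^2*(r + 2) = r^4 + 2*r^3 - 3*r^2 - 8*r - 4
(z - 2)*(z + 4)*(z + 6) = z^3 + 8*z^2 + 4*z - 48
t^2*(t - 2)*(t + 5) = t^4 + 3*t^3 - 10*t^2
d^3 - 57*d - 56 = (d - 8)*(d + 1)*(d + 7)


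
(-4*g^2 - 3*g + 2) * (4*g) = -16*g^3 - 12*g^2 + 8*g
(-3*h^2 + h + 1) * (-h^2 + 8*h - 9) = 3*h^4 - 25*h^3 + 34*h^2 - h - 9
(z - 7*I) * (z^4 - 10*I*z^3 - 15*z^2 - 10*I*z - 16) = z^5 - 17*I*z^4 - 85*z^3 + 95*I*z^2 - 86*z + 112*I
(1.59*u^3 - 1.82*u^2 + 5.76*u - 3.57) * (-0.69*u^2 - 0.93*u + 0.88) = -1.0971*u^5 - 0.2229*u^4 - 0.8826*u^3 - 4.4951*u^2 + 8.3889*u - 3.1416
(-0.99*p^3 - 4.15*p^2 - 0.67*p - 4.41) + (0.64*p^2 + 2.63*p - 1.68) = -0.99*p^3 - 3.51*p^2 + 1.96*p - 6.09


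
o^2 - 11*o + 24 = (o - 8)*(o - 3)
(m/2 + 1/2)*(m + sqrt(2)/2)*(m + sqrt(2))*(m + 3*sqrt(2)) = m^4/2 + m^3/2 + 9*sqrt(2)*m^3/4 + 9*sqrt(2)*m^2/4 + 5*m^2 + 3*sqrt(2)*m/2 + 5*m + 3*sqrt(2)/2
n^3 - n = n*(n - 1)*(n + 1)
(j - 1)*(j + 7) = j^2 + 6*j - 7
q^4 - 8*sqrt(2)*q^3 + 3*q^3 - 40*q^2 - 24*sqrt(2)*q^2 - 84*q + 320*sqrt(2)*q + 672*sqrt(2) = (q - 6)*(q + 2)*(q + 7)*(q - 8*sqrt(2))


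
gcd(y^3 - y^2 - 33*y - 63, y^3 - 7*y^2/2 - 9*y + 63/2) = y + 3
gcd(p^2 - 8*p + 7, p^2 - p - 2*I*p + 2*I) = p - 1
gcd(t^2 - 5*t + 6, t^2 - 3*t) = t - 3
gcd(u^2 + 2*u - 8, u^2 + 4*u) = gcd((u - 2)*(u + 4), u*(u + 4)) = u + 4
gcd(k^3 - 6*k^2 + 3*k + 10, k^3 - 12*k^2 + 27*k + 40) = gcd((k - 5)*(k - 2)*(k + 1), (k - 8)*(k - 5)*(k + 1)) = k^2 - 4*k - 5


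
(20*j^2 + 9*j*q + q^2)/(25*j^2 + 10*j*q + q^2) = (4*j + q)/(5*j + q)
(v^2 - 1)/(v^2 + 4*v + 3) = (v - 1)/(v + 3)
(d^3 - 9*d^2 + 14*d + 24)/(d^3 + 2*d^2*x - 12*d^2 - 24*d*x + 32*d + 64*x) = (d^2 - 5*d - 6)/(d^2 + 2*d*x - 8*d - 16*x)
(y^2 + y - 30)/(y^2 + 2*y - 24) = (y - 5)/(y - 4)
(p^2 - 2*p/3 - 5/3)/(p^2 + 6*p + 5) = (p - 5/3)/(p + 5)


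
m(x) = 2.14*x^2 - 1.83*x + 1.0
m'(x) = 4.28*x - 1.83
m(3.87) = 25.97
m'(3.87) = 14.73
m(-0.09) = 1.18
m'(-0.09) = -2.22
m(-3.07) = 26.79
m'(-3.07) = -14.97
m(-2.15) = 14.83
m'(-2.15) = -11.03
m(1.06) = 1.46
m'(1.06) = 2.71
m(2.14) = 6.88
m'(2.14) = 7.33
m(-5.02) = 64.12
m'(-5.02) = -23.32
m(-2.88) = 24.02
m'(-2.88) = -14.16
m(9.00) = 157.87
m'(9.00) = 36.69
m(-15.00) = 509.95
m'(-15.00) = -66.03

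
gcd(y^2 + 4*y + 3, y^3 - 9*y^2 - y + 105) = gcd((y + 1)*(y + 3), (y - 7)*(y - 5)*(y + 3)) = y + 3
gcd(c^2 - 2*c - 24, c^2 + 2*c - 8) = c + 4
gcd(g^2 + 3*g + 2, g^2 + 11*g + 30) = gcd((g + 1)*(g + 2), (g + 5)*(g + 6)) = 1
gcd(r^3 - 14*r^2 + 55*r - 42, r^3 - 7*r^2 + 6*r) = r^2 - 7*r + 6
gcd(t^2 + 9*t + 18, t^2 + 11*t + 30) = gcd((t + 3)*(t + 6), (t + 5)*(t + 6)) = t + 6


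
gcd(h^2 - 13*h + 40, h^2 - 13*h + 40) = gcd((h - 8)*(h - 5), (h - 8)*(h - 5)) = h^2 - 13*h + 40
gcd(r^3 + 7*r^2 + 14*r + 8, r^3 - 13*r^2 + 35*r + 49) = r + 1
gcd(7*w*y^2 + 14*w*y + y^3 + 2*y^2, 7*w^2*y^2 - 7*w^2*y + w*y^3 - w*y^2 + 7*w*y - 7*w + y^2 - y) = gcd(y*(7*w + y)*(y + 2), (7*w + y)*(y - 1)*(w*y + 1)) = 7*w + y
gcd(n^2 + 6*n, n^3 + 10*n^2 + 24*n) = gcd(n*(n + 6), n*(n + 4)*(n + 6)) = n^2 + 6*n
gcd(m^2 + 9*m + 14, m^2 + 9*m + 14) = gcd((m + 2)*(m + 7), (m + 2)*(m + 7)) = m^2 + 9*m + 14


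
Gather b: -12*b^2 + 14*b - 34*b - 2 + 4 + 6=-12*b^2 - 20*b + 8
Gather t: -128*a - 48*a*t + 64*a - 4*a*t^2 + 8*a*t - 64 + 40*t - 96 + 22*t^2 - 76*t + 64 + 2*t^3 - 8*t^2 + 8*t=-64*a + 2*t^3 + t^2*(14 - 4*a) + t*(-40*a - 28) - 96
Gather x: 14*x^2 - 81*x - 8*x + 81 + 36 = 14*x^2 - 89*x + 117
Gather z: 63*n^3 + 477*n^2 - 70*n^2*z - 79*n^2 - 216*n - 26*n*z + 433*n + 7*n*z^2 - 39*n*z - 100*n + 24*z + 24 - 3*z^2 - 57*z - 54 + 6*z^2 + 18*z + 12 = 63*n^3 + 398*n^2 + 117*n + z^2*(7*n + 3) + z*(-70*n^2 - 65*n - 15) - 18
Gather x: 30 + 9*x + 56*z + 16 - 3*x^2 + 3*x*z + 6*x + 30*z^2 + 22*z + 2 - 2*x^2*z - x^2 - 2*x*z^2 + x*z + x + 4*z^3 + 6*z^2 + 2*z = x^2*(-2*z - 4) + x*(-2*z^2 + 4*z + 16) + 4*z^3 + 36*z^2 + 80*z + 48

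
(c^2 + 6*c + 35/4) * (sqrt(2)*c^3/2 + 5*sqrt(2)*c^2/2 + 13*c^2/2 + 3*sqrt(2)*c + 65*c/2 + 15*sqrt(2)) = sqrt(2)*c^5/2 + 13*c^4/2 + 11*sqrt(2)*c^4/2 + 179*sqrt(2)*c^3/8 + 143*c^3/2 + 439*sqrt(2)*c^2/8 + 2015*c^2/8 + 465*sqrt(2)*c/4 + 2275*c/8 + 525*sqrt(2)/4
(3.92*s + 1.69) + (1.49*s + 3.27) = 5.41*s + 4.96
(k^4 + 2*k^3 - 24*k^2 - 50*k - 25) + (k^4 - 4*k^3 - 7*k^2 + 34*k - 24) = 2*k^4 - 2*k^3 - 31*k^2 - 16*k - 49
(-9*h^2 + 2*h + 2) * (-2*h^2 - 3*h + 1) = 18*h^4 + 23*h^3 - 19*h^2 - 4*h + 2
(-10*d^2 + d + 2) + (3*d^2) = -7*d^2 + d + 2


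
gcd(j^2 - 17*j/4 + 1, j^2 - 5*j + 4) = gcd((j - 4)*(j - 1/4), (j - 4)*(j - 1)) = j - 4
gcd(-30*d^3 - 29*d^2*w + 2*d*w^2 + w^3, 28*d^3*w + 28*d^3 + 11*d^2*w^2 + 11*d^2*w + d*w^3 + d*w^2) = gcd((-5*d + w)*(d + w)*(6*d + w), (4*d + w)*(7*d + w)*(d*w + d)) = 1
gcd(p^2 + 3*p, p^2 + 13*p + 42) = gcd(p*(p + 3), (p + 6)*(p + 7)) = 1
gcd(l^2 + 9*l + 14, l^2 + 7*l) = l + 7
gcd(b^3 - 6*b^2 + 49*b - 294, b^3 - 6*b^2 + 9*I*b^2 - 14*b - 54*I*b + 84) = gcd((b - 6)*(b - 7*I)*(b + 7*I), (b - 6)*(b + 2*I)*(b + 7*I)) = b^2 + b*(-6 + 7*I) - 42*I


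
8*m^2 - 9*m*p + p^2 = (-8*m + p)*(-m + p)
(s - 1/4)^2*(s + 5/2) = s^3 + 2*s^2 - 19*s/16 + 5/32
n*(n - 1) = n^2 - n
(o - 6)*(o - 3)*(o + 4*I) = o^3 - 9*o^2 + 4*I*o^2 + 18*o - 36*I*o + 72*I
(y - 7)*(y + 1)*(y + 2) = y^3 - 4*y^2 - 19*y - 14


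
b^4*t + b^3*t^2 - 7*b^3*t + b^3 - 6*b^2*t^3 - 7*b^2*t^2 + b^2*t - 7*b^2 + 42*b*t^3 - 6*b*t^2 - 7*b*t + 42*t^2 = (b - 7)*(b - 2*t)*(b + 3*t)*(b*t + 1)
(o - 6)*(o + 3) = o^2 - 3*o - 18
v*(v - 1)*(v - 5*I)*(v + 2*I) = v^4 - v^3 - 3*I*v^3 + 10*v^2 + 3*I*v^2 - 10*v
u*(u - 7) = u^2 - 7*u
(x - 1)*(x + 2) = x^2 + x - 2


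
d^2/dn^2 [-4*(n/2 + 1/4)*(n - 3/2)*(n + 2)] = -12*n - 4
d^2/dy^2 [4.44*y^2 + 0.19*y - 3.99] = 8.88000000000000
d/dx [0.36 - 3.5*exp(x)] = -3.5*exp(x)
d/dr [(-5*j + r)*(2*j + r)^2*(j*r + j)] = j*(2*j + r)*(-(2*j + r)*(5*j - r) + (2*j + r)*(r + 1) - 2*(5*j - r)*(r + 1))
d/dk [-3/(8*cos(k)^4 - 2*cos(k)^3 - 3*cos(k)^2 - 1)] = 6*(-16*cos(k)^2 + 3*cos(k) + 3)*sin(k)*cos(k)/(-8*cos(k)^4 + 2*cos(k)^3 + 3*cos(k)^2 + 1)^2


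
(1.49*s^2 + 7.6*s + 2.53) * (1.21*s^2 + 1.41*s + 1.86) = 1.8029*s^4 + 11.2969*s^3 + 16.5487*s^2 + 17.7033*s + 4.7058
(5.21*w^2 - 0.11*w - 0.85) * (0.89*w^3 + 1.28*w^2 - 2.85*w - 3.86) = 4.6369*w^5 + 6.5709*w^4 - 15.7458*w^3 - 20.8851*w^2 + 2.8471*w + 3.281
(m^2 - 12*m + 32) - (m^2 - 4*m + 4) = 28 - 8*m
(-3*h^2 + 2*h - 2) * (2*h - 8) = -6*h^3 + 28*h^2 - 20*h + 16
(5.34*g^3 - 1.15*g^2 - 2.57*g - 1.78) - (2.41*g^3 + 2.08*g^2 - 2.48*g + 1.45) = 2.93*g^3 - 3.23*g^2 - 0.0899999999999999*g - 3.23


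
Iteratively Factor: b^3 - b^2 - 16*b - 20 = (b + 2)*(b^2 - 3*b - 10) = (b + 2)^2*(b - 5)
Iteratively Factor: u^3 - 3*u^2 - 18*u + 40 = (u - 2)*(u^2 - u - 20) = (u - 2)*(u + 4)*(u - 5)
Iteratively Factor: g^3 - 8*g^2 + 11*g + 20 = (g + 1)*(g^2 - 9*g + 20) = (g - 5)*(g + 1)*(g - 4)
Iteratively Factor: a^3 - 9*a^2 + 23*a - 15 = (a - 3)*(a^2 - 6*a + 5) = (a - 5)*(a - 3)*(a - 1)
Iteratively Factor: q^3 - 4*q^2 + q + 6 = (q - 2)*(q^2 - 2*q - 3) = (q - 2)*(q + 1)*(q - 3)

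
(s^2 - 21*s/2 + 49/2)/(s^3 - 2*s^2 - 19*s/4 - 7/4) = 2*(s - 7)/(2*s^2 + 3*s + 1)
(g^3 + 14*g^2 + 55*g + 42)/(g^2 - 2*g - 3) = (g^2 + 13*g + 42)/(g - 3)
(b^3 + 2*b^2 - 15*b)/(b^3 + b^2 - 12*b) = (b + 5)/(b + 4)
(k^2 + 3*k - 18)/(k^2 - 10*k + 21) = (k + 6)/(k - 7)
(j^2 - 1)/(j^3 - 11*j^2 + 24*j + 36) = (j - 1)/(j^2 - 12*j + 36)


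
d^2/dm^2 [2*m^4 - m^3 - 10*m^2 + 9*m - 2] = 24*m^2 - 6*m - 20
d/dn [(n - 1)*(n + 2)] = 2*n + 1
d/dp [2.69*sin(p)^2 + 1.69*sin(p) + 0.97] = (5.38*sin(p) + 1.69)*cos(p)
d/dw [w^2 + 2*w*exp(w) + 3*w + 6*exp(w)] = 2*w*exp(w) + 2*w + 8*exp(w) + 3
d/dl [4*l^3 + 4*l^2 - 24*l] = 12*l^2 + 8*l - 24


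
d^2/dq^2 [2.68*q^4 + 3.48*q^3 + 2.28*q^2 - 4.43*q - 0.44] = 32.16*q^2 + 20.88*q + 4.56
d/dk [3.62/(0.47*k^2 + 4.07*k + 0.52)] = (-3.4028*k - 14.7334)/(0.47*k^2 + 4.07*k + 0.52)^2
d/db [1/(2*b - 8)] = -1/(2*(b - 4)^2)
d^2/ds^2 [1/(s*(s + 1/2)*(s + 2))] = 4*(24*s^4 + 80*s^3 + 87*s^2 + 30*s + 4)/(s^3*(8*s^6 + 60*s^5 + 174*s^4 + 245*s^3 + 174*s^2 + 60*s + 8))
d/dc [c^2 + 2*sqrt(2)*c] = 2*c + 2*sqrt(2)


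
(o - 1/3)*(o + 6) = o^2 + 17*o/3 - 2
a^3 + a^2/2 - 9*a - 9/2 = (a - 3)*(a + 1/2)*(a + 3)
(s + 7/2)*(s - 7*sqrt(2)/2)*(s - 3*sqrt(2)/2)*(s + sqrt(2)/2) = s^4 - 9*sqrt(2)*s^3/2 + 7*s^3/2 - 63*sqrt(2)*s^2/4 + 11*s^2/2 + 21*sqrt(2)*s/4 + 77*s/4 + 147*sqrt(2)/8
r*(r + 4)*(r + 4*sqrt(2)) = r^3 + 4*r^2 + 4*sqrt(2)*r^2 + 16*sqrt(2)*r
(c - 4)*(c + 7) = c^2 + 3*c - 28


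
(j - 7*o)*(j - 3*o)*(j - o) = j^3 - 11*j^2*o + 31*j*o^2 - 21*o^3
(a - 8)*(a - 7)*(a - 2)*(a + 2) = a^4 - 15*a^3 + 52*a^2 + 60*a - 224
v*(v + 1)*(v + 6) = v^3 + 7*v^2 + 6*v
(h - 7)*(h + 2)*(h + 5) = h^3 - 39*h - 70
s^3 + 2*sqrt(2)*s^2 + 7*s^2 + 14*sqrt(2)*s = s*(s + 7)*(s + 2*sqrt(2))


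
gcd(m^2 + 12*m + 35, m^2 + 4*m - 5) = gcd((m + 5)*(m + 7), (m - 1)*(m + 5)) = m + 5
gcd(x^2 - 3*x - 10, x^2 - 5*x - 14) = x + 2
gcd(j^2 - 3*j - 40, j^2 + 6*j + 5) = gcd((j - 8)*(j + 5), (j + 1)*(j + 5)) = j + 5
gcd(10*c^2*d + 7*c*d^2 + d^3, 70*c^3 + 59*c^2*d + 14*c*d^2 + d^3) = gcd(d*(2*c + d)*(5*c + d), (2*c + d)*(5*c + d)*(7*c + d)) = 10*c^2 + 7*c*d + d^2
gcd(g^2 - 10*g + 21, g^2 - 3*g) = g - 3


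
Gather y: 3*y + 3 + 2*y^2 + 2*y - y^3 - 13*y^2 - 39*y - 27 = -y^3 - 11*y^2 - 34*y - 24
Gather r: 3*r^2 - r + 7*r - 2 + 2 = 3*r^2 + 6*r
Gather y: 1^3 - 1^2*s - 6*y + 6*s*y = -s + y*(6*s - 6) + 1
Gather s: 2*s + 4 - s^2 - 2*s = 4 - s^2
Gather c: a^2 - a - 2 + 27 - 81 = a^2 - a - 56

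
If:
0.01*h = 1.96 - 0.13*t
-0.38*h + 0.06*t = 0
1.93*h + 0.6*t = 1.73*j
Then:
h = 2.35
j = 7.79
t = 14.90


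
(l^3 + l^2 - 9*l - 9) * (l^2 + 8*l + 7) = l^5 + 9*l^4 + 6*l^3 - 74*l^2 - 135*l - 63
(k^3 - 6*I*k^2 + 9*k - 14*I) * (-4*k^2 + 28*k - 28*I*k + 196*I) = -4*k^5 + 28*k^4 - 4*I*k^4 - 204*k^3 + 28*I*k^3 + 1428*k^2 - 196*I*k^2 - 392*k + 1372*I*k + 2744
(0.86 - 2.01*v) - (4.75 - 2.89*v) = 0.88*v - 3.89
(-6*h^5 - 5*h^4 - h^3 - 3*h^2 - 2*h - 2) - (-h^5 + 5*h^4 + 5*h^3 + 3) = -5*h^5 - 10*h^4 - 6*h^3 - 3*h^2 - 2*h - 5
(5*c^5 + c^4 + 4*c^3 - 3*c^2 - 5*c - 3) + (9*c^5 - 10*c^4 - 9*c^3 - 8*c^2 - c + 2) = 14*c^5 - 9*c^4 - 5*c^3 - 11*c^2 - 6*c - 1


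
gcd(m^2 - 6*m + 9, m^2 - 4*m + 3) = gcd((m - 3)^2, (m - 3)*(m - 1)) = m - 3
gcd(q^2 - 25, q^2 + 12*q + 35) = q + 5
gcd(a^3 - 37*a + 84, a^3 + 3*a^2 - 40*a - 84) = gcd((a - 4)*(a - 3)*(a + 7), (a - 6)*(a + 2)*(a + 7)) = a + 7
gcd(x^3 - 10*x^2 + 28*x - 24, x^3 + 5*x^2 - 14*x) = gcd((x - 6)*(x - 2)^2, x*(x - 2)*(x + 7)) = x - 2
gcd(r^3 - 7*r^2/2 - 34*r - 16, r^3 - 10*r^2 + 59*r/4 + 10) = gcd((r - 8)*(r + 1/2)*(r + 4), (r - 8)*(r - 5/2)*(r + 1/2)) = r^2 - 15*r/2 - 4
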